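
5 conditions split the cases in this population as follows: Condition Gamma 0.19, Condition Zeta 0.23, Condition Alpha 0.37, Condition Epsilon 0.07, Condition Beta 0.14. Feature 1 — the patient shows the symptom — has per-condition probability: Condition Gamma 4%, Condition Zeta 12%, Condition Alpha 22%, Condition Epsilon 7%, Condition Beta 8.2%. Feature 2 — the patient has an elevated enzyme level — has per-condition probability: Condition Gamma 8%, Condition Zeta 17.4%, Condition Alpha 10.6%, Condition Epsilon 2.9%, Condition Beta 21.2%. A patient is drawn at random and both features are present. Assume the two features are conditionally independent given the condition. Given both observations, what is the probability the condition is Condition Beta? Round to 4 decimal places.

Prior × likelihood for each hypothesis:
  Condition Gamma: 0.19 × 0.04 × 0.08 = 0.000608
  Condition Zeta: 0.23 × 0.12 × 0.174 = 0.0048024
  Condition Alpha: 0.37 × 0.22 × 0.106 = 0.0086284
  Condition Epsilon: 0.07 × 0.07 × 0.029 = 0.0001421
  Condition Beta: 0.14 × 0.082 × 0.212 = 0.00243376
Total = 0.01661466.
P(Condition Beta | evidence) = 0.00243376 / 0.01661466 ≈ 0.1465.

0.1465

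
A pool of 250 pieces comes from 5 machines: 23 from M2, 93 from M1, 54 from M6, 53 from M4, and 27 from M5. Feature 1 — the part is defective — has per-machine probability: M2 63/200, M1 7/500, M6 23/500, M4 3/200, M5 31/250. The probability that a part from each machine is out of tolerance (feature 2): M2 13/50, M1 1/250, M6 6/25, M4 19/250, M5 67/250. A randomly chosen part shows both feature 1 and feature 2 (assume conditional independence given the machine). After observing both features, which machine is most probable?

Compute prior × likelihood for every hypothesis:
  M2: 0.092 × 0.315 × 0.26 = 0.0075348
  M1: 0.372 × 0.014 × 0.004 = 0.000020832
  M6: 0.216 × 0.046 × 0.24 = 0.00238464
  M4: 0.212 × 0.015 × 0.076 = 0.00024168
  M5: 0.108 × 0.124 × 0.268 = 0.003589056
Total = 0.013771008.
Largest term belongs to M2, so M2 is most probable.

M2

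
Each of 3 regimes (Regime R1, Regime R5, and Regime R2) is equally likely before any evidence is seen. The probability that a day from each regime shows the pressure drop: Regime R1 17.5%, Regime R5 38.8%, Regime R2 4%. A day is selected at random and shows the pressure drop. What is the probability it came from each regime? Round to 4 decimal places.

Regime R1 0.2902, Regime R5 0.6434, Regime R2 0.0663

Since the prior is uniform, the posterior is proportional to the likelihood:
  Regime R1: 0.175
  Regime R5: 0.388
  Regime R2: 0.04
Sum = 0.603.
P(Regime R1 | drop) = 0.175/0.603 ≈ 0.2902
P(Regime R5 | drop) = 0.388/0.603 ≈ 0.6434
P(Regime R2 | drop) = 0.04/0.603 ≈ 0.0663
(Check: 0.2902+0.6434+0.0663 = 0.9999.)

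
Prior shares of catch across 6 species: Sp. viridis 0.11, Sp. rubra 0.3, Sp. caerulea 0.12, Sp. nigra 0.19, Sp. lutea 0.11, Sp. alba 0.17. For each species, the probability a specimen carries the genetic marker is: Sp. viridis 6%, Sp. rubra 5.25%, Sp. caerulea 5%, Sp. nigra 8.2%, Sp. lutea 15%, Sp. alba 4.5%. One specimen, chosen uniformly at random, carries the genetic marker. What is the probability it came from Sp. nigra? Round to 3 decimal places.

0.229

Unnormalized posteriors (prior × likelihood):
  Sp. viridis: 0.11 × 0.06 = 0.0066
  Sp. rubra: 0.3 × 0.0525 = 0.01575
  Sp. caerulea: 0.12 × 0.05 = 0.006
  Sp. nigra: 0.19 × 0.082 = 0.01558
  Sp. lutea: 0.11 × 0.15 = 0.0165
  Sp. alba: 0.17 × 0.045 = 0.00765
Normalizing constant = 0.06808.
P(Sp. nigra | evidence) = 0.01558 / 0.06808 ≈ 0.229.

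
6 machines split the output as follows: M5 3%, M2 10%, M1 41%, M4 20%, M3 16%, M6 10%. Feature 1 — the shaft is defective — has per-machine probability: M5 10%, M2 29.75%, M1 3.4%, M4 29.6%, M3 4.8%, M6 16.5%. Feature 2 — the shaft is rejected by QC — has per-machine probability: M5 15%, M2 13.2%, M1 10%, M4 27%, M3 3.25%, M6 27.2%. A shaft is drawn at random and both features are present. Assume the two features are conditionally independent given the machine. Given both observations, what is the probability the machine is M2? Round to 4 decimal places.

0.1482

Compute prior × likelihood for every hypothesis:
  M5: 0.03 × 0.1 × 0.15 = 0.00045
  M2: 0.1 × 0.2975 × 0.132 = 0.003927
  M1: 0.41 × 0.034 × 0.1 = 0.001394
  M4: 0.2 × 0.296 × 0.27 = 0.015984
  M3: 0.16 × 0.048 × 0.0325 = 0.0002496
  M6: 0.1 × 0.165 × 0.272 = 0.004488
Normalizing constant = 0.0264926.
P(M2 | evidence) = 0.003927 / 0.0264926 ≈ 0.1482.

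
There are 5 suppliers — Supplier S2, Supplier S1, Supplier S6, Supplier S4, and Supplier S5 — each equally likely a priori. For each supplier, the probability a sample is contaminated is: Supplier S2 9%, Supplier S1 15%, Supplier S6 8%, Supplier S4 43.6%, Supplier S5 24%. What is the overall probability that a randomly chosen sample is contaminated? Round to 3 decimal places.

0.199

With a uniform prior (1/5 each), posterior ∝ likelihood:
  Supplier S2: 0.09
  Supplier S1: 0.15
  Supplier S6: 0.08
  Supplier S4: 0.436
  Supplier S5: 0.24
P(contaminated) = (1/5) × (0.09 + 0.15 + 0.08 + 0.436 + 0.24) = 0.996/5 ≈ 0.199.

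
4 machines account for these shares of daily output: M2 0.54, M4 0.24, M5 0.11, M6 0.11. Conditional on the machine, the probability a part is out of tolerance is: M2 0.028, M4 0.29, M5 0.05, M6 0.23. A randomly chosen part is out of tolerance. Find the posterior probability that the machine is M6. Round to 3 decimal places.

Compute prior × likelihood for every hypothesis:
  M2: 0.54 × 0.028 = 0.01512
  M4: 0.24 × 0.29 = 0.0696
  M5: 0.11 × 0.05 = 0.0055
  M6: 0.11 × 0.23 = 0.0253
Total = 0.11552.
P(M6 | evidence) = 0.0253 / 0.11552 ≈ 0.219.

0.219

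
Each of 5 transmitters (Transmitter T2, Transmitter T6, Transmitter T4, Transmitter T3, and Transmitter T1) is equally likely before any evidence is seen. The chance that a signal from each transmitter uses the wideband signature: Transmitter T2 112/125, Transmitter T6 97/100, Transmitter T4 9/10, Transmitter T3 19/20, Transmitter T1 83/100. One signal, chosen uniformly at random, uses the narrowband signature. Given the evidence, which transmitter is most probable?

Transmitter T1

Taking complements, P(narrowband | each) = Transmitter T2 0.104, Transmitter T6 0.03, Transmitter T4 0.1, Transmitter T3 0.05, Transmitter T1 0.17.
Since the prior is uniform, the posterior is proportional to the likelihood:
  Transmitter T2: 0.104
  Transmitter T6: 0.03
  Transmitter T4: 0.1
  Transmitter T3: 0.05
  Transmitter T1: 0.17
Normalizing constant = 0.454.
Largest term belongs to Transmitter T1, so Transmitter T1 is most probable.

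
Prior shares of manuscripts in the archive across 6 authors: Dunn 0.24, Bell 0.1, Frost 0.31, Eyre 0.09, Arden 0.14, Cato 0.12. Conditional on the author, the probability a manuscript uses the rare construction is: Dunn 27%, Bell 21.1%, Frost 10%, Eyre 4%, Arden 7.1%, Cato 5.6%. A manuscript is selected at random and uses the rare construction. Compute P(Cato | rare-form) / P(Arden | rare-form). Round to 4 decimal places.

Unnormalized posteriors (prior × likelihood):
  Dunn: 0.24 × 0.27 = 0.0648
  Bell: 0.1 × 0.211 = 0.0211
  Frost: 0.31 × 0.1 = 0.031
  Eyre: 0.09 × 0.04 = 0.0036
  Arden: 0.14 × 0.071 = 0.00994
  Cato: 0.12 × 0.056 = 0.00672
Normalizing constant = 0.13716.
The ratio is 0.00672 / 0.00994 (the normalizer cancels) = 0.6761.

0.6761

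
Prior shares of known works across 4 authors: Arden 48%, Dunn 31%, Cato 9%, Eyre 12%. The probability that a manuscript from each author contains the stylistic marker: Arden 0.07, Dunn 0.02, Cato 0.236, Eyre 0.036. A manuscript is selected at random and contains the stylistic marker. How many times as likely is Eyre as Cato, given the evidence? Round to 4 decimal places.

0.2034

Compute prior × likelihood for every hypothesis:
  Arden: 0.48 × 0.07 = 0.0336
  Dunn: 0.31 × 0.02 = 0.0062
  Cato: 0.09 × 0.236 = 0.02124
  Eyre: 0.12 × 0.036 = 0.00432
Total = 0.06536.
The ratio is 0.00432 / 0.02124 (the normalizer cancels) = 0.2034.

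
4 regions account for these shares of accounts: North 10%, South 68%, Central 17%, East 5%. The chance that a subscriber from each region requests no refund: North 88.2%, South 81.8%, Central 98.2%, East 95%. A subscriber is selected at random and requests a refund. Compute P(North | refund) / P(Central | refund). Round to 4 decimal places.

3.8562

Taking complements, P(refund | each) = North 0.118, South 0.182, Central 0.018, East 0.05.
Prior × likelihood for each hypothesis:
  North: 0.1 × 0.118 = 0.0118
  South: 0.68 × 0.182 = 0.12376
  Central: 0.17 × 0.018 = 0.00306
  East: 0.05 × 0.05 = 0.0025
Total = 0.14112.
The ratio is 0.0118 / 0.00306 (the normalizer cancels) = 3.8562.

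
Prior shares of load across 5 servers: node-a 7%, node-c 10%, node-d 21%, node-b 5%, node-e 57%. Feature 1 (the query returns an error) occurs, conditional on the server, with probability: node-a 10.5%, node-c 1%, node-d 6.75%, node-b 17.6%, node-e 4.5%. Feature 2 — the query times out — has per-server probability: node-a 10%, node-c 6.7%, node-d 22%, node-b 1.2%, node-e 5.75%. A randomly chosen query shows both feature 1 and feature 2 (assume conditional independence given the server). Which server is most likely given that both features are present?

Prior × likelihood for each hypothesis:
  node-a: 0.07 × 0.105 × 0.1 = 0.000735
  node-c: 0.1 × 0.01 × 0.067 = 0.000067
  node-d: 0.21 × 0.0675 × 0.22 = 0.0031185
  node-b: 0.05 × 0.176 × 0.012 = 0.0001056
  node-e: 0.57 × 0.045 × 0.0575 = 0.001474875
Sum = 0.005500975.
Largest term belongs to node-d, so node-d is most probable.

node-d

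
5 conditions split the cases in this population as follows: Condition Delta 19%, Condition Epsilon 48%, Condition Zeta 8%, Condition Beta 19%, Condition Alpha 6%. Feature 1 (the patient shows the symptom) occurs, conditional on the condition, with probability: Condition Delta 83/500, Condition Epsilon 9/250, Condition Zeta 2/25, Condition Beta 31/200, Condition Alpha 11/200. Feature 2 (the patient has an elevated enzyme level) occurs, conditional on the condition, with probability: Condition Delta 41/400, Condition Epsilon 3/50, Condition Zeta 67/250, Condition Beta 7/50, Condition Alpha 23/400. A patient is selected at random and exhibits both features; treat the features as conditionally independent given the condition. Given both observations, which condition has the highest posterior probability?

Unnormalized posteriors (prior × likelihood):
  Condition Delta: 0.19 × 0.166 × 0.1025 = 0.00323285
  Condition Epsilon: 0.48 × 0.036 × 0.06 = 0.0010368
  Condition Zeta: 0.08 × 0.08 × 0.268 = 0.0017152
  Condition Beta: 0.19 × 0.155 × 0.14 = 0.004123
  Condition Alpha: 0.06 × 0.055 × 0.0575 = 0.00018975
Total = 0.0102976.
Largest term belongs to Condition Beta, so Condition Beta is most probable.

Condition Beta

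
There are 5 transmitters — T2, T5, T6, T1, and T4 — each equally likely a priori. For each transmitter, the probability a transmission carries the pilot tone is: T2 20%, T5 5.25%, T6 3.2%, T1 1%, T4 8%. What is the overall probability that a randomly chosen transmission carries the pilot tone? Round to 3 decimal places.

Since the prior is uniform, the posterior is proportional to the likelihood:
  T2: 0.2
  T5: 0.0525
  T6: 0.032
  T1: 0.01
  T4: 0.08
P(pilot) = (1/5) × (0.2 + 0.0525 + 0.032 + 0.01 + 0.08) = 0.3745/5 ≈ 0.075.

0.075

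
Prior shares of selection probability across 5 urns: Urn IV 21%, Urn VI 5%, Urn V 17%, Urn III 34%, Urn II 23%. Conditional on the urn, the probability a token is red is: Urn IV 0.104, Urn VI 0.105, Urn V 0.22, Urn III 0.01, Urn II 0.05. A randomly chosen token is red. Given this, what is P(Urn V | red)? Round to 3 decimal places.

0.471

Compute prior × likelihood for every hypothesis:
  Urn IV: 0.21 × 0.104 = 0.02184
  Urn VI: 0.05 × 0.105 = 0.00525
  Urn V: 0.17 × 0.22 = 0.0374
  Urn III: 0.34 × 0.01 = 0.0034
  Urn II: 0.23 × 0.05 = 0.0115
Total = 0.07939.
P(Urn V | evidence) = 0.0374 / 0.07939 ≈ 0.471.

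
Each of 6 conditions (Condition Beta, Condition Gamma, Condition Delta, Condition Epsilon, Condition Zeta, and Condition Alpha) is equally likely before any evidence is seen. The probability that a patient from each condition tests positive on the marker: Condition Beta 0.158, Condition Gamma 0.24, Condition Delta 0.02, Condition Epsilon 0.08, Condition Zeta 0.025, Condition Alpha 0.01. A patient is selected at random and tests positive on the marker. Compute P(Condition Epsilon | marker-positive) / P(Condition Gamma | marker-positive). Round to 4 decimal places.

0.3333

Since the prior is uniform, the posterior is proportional to the likelihood:
  Condition Beta: 0.158
  Condition Gamma: 0.24
  Condition Delta: 0.02
  Condition Epsilon: 0.08
  Condition Zeta: 0.025
  Condition Alpha: 0.01
Normalizing constant = 0.533.
The ratio is 0.08 / 0.24 (the normalizer cancels) = 0.3333.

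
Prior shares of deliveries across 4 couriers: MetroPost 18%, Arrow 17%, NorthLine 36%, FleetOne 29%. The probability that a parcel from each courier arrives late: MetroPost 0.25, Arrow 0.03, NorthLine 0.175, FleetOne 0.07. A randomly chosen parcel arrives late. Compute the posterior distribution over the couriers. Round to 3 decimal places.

Prior × likelihood for each hypothesis:
  MetroPost: 0.18 × 0.25 = 0.045
  Arrow: 0.17 × 0.03 = 0.0051
  NorthLine: 0.36 × 0.175 = 0.063
  FleetOne: 0.29 × 0.07 = 0.0203
Normalizing constant = 0.1334.
P(MetroPost | late) = 0.045/0.1334 ≈ 0.337
P(Arrow | late) = 0.0051/0.1334 ≈ 0.038
P(NorthLine | late) = 0.063/0.1334 ≈ 0.472
P(FleetOne | late) = 0.0203/0.1334 ≈ 0.152
(Check: 0.337+0.038+0.472+0.152 = 0.999.)

MetroPost 0.337, Arrow 0.038, NorthLine 0.472, FleetOne 0.152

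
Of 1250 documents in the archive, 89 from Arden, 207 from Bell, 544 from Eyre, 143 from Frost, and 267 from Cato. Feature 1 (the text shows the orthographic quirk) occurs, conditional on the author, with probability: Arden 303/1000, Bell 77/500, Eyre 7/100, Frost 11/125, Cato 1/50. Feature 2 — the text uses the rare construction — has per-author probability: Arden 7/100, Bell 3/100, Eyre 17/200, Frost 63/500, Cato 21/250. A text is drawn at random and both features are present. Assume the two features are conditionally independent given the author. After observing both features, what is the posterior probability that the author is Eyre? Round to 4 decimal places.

0.3989

Prior × likelihood for each hypothesis:
  Arden: 0.0712 × 0.303 × 0.07 = 0.001510152
  Bell: 0.1656 × 0.154 × 0.03 = 0.000765072
  Eyre: 0.4352 × 0.07 × 0.085 = 0.00258944
  Frost: 0.1144 × 0.088 × 0.126 = 0.0012684672
  Cato: 0.2136 × 0.02 × 0.084 = 0.000358848
Normalizing constant = 0.0064919792.
P(Eyre | evidence) = 0.00258944 / 0.0064919792 ≈ 0.3989.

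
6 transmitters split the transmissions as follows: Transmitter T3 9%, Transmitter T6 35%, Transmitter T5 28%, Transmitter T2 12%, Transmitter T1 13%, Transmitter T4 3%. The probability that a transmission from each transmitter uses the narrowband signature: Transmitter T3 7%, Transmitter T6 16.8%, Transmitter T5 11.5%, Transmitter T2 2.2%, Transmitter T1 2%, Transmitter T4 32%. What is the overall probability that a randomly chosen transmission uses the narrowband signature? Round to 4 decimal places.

0.1121

Prior × likelihood for each hypothesis:
  Transmitter T3: 0.09 × 0.07 = 0.0063
  Transmitter T6: 0.35 × 0.168 = 0.0588
  Transmitter T5: 0.28 × 0.115 = 0.0322
  Transmitter T2: 0.12 × 0.022 = 0.00264
  Transmitter T1: 0.13 × 0.02 = 0.0026
  Transmitter T4: 0.03 × 0.32 = 0.0096
P(narrowband) = 0.0063 + 0.0588 + 0.0322 + 0.00264 + 0.0026 + 0.0096 = 0.11214 → 0.1121.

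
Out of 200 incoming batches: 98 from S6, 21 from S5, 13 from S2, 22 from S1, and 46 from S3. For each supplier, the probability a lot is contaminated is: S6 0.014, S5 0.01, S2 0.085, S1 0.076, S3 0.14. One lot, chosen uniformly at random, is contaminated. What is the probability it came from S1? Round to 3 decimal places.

0.155

Compute prior × likelihood for every hypothesis:
  S6: 0.49 × 0.014 = 0.00686
  S5: 0.105 × 0.01 = 0.00105
  S2: 0.065 × 0.085 = 0.005525
  S1: 0.11 × 0.076 = 0.00836
  S3: 0.23 × 0.14 = 0.0322
Total = 0.053995.
P(S1 | evidence) = 0.00836 / 0.053995 ≈ 0.155.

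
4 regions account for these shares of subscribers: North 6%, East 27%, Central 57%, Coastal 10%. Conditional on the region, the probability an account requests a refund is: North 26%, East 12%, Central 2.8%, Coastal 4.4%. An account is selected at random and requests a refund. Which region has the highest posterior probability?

East

Unnormalized posteriors (prior × likelihood):
  North: 0.06 × 0.26 = 0.0156
  East: 0.27 × 0.12 = 0.0324
  Central: 0.57 × 0.028 = 0.01596
  Coastal: 0.1 × 0.044 = 0.0044
Normalizing constant = 0.06836.
Largest term belongs to East, so East is most probable.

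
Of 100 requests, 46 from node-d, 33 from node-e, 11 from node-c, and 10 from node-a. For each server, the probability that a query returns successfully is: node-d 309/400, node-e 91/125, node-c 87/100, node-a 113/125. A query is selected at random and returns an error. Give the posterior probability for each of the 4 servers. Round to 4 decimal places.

node-d 0.4794, node-e 0.4112, node-c 0.0655, node-a 0.0440

Taking complements, P(error | each) = node-d 0.2275, node-e 0.272, node-c 0.13, node-a 0.096.
Prior × likelihood for each hypothesis:
  node-d: 0.46 × 0.2275 = 0.10465
  node-e: 0.33 × 0.272 = 0.08976
  node-c: 0.11 × 0.13 = 0.0143
  node-a: 0.1 × 0.096 = 0.0096
Normalizing constant = 0.21831.
P(node-d | error) = 0.10465/0.21831 ≈ 0.4794
P(node-e | error) = 0.08976/0.21831 ≈ 0.4112
P(node-c | error) = 0.0143/0.21831 ≈ 0.0655
P(node-a | error) = 0.0096/0.21831 ≈ 0.0440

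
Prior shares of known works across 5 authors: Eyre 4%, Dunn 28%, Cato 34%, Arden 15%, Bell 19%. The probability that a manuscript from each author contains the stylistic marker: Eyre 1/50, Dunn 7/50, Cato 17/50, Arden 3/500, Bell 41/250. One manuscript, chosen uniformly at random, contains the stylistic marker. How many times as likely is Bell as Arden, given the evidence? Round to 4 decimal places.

34.6222

Compute prior × likelihood for every hypothesis:
  Eyre: 0.04 × 0.02 = 0.0008
  Dunn: 0.28 × 0.14 = 0.0392
  Cato: 0.34 × 0.34 = 0.1156
  Arden: 0.15 × 0.006 = 0.0009
  Bell: 0.19 × 0.164 = 0.03116
Total = 0.18766.
The ratio is 0.03116 / 0.0009 (the normalizer cancels) = 34.6222.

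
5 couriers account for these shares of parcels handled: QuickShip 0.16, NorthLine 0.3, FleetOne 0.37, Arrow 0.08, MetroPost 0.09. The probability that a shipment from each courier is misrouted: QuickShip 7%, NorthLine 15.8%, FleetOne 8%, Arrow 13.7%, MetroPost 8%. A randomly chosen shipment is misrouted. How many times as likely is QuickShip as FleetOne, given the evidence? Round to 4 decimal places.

Compute prior × likelihood for every hypothesis:
  QuickShip: 0.16 × 0.07 = 0.0112
  NorthLine: 0.3 × 0.158 = 0.0474
  FleetOne: 0.37 × 0.08 = 0.0296
  Arrow: 0.08 × 0.137 = 0.01096
  MetroPost: 0.09 × 0.08 = 0.0072
Normalizing constant = 0.10636.
The ratio is 0.0112 / 0.0296 (the normalizer cancels) = 0.3784.

0.3784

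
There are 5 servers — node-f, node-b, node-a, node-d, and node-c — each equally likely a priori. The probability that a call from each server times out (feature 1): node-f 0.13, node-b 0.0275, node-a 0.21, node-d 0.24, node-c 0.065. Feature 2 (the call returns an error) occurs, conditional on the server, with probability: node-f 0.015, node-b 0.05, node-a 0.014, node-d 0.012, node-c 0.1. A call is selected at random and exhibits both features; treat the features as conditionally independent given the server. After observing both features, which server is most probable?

node-c

Since the prior is uniform, the posterior is proportional to the likelihood:
  node-f: 0.13 × 0.015 = 0.00195
  node-b: 0.0275 × 0.05 = 0.001375
  node-a: 0.21 × 0.014 = 0.00294
  node-d: 0.24 × 0.012 = 0.00288
  node-c: 0.065 × 0.1 = 0.0065
Total = 0.015645.
Largest term belongs to node-c, so node-c is most probable.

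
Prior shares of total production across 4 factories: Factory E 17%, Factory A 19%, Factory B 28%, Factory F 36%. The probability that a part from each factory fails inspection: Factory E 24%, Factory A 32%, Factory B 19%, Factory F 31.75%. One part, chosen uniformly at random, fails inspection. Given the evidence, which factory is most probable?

Compute prior × likelihood for every hypothesis:
  Factory E: 0.17 × 0.24 = 0.0408
  Factory A: 0.19 × 0.32 = 0.0608
  Factory B: 0.28 × 0.19 = 0.0532
  Factory F: 0.36 × 0.3175 = 0.1143
Normalizing constant = 0.2691.
Largest term belongs to Factory F, so Factory F is most probable.

Factory F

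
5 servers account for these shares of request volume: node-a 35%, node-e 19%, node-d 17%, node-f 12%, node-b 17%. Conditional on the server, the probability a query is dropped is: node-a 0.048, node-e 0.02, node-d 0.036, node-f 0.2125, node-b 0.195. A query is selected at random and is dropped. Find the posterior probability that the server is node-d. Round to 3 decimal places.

By Bayes' rule, posterior ∝ prior × likelihood:
  node-a: 0.35 × 0.048 = 0.0168
  node-e: 0.19 × 0.02 = 0.0038
  node-d: 0.17 × 0.036 = 0.00612
  node-f: 0.12 × 0.2125 = 0.0255
  node-b: 0.17 × 0.195 = 0.03315
Total = 0.08537.
P(node-d | evidence) = 0.00612 / 0.08537 ≈ 0.072.

0.072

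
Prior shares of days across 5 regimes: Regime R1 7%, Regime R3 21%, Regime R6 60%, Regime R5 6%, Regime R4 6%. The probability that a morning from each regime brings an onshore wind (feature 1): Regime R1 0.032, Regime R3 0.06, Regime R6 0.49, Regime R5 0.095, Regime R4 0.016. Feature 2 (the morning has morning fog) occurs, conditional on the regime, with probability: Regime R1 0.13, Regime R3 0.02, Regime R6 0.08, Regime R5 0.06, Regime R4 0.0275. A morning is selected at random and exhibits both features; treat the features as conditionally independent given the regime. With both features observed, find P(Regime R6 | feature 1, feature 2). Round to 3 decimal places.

Compute prior × likelihood for every hypothesis:
  Regime R1: 0.07 × 0.032 × 0.13 = 0.0002912
  Regime R3: 0.21 × 0.06 × 0.02 = 0.000252
  Regime R6: 0.6 × 0.49 × 0.08 = 0.02352
  Regime R5: 0.06 × 0.095 × 0.06 = 0.000342
  Regime R4: 0.06 × 0.016 × 0.0275 = 0.0000264
Normalizing constant = 0.0244316.
P(Regime R6 | evidence) = 0.02352 / 0.0244316 ≈ 0.963.

0.963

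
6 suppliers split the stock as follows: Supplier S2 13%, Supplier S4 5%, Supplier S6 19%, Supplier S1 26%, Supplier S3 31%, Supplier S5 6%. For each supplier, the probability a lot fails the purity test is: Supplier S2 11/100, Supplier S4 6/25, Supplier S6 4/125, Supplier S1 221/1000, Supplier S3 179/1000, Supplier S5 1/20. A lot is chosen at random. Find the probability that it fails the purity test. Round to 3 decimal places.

Prior × likelihood for each hypothesis:
  Supplier S2: 0.13 × 0.11 = 0.0143
  Supplier S4: 0.05 × 0.24 = 0.012
  Supplier S6: 0.19 × 0.032 = 0.00608
  Supplier S1: 0.26 × 0.221 = 0.05746
  Supplier S3: 0.31 × 0.179 = 0.05549
  Supplier S5: 0.06 × 0.05 = 0.003
P(off-spec) = 0.0143 + 0.012 + 0.00608 + 0.05746 + 0.05549 + 0.003 = 0.14833 → 0.148.

0.148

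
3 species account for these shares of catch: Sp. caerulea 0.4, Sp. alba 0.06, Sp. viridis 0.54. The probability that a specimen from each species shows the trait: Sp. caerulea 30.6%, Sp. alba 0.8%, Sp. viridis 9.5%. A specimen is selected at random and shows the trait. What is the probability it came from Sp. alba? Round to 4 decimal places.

0.0028

By Bayes' rule, posterior ∝ prior × likelihood:
  Sp. caerulea: 0.4 × 0.306 = 0.1224
  Sp. alba: 0.06 × 0.008 = 0.00048
  Sp. viridis: 0.54 × 0.095 = 0.0513
Normalizing constant = 0.17418.
P(Sp. alba | evidence) = 0.00048 / 0.17418 ≈ 0.0028.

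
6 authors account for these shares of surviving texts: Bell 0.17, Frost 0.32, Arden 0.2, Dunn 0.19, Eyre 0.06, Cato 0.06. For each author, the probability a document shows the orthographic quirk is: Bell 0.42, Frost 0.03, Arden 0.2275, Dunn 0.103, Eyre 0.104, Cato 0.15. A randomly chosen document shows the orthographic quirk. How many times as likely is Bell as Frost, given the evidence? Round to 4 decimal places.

By Bayes' rule, posterior ∝ prior × likelihood:
  Bell: 0.17 × 0.42 = 0.0714
  Frost: 0.32 × 0.03 = 0.0096
  Arden: 0.2 × 0.2275 = 0.0455
  Dunn: 0.19 × 0.103 = 0.01957
  Eyre: 0.06 × 0.104 = 0.00624
  Cato: 0.06 × 0.15 = 0.009
Normalizing constant = 0.16131.
The ratio is 0.0714 / 0.0096 (the normalizer cancels) = 7.4375.

7.4375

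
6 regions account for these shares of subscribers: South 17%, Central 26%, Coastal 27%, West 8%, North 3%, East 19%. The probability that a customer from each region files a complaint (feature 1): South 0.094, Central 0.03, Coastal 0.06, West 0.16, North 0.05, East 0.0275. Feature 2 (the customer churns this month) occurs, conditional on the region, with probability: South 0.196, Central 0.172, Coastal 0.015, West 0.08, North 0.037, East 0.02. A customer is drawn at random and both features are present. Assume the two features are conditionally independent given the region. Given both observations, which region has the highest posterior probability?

South

Prior × likelihood for each hypothesis:
  South: 0.17 × 0.094 × 0.196 = 0.00313208
  Central: 0.26 × 0.03 × 0.172 = 0.0013416
  Coastal: 0.27 × 0.06 × 0.015 = 0.000243
  West: 0.08 × 0.16 × 0.08 = 0.001024
  North: 0.03 × 0.05 × 0.037 = 0.0000555
  East: 0.19 × 0.0275 × 0.02 = 0.0001045
Total = 0.00590068.
Largest term belongs to South, so South is most probable.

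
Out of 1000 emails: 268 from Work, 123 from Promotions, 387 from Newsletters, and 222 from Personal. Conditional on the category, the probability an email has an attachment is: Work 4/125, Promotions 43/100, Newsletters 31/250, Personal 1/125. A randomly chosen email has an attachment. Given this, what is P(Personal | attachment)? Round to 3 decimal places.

0.016

Compute prior × likelihood for every hypothesis:
  Work: 0.268 × 0.032 = 0.008576
  Promotions: 0.123 × 0.43 = 0.05289
  Newsletters: 0.387 × 0.124 = 0.047988
  Personal: 0.222 × 0.008 = 0.001776
Normalizing constant = 0.11123.
P(Personal | evidence) = 0.001776 / 0.11123 ≈ 0.016.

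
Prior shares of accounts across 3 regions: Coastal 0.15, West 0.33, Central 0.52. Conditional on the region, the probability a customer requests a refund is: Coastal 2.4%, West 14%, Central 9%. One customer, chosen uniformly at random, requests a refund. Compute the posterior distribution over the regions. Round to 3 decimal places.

By Bayes' rule, posterior ∝ prior × likelihood:
  Coastal: 0.15 × 0.024 = 0.0036
  West: 0.33 × 0.14 = 0.0462
  Central: 0.52 × 0.09 = 0.0468
Sum = 0.0966.
P(Coastal | refund) = 0.0036/0.0966 ≈ 0.037
P(West | refund) = 0.0462/0.0966 ≈ 0.478
P(Central | refund) = 0.0468/0.0966 ≈ 0.484

Coastal 0.037, West 0.478, Central 0.484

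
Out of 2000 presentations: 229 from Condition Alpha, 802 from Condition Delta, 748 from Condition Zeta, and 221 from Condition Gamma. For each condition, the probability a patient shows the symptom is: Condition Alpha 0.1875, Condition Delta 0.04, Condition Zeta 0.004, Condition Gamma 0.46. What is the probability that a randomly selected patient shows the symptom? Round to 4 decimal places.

By Bayes' rule, posterior ∝ prior × likelihood:
  Condition Alpha: 0.1145 × 0.1875 = 0.02146875
  Condition Delta: 0.401 × 0.04 = 0.01604
  Condition Zeta: 0.374 × 0.004 = 0.001496
  Condition Gamma: 0.1105 × 0.46 = 0.05083
P(symptomatic) = 0.02146875 + 0.01604 + 0.001496 + 0.05083 = 0.08983475 → 0.0898.

0.0898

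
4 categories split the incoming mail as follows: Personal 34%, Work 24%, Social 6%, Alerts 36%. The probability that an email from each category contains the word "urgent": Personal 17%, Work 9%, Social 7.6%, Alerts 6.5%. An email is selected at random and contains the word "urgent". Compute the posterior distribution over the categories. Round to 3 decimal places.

Personal 0.538, Work 0.201, Social 0.042, Alerts 0.218

Prior × likelihood for each hypothesis:
  Personal: 0.34 × 0.17 = 0.0578
  Work: 0.24 × 0.09 = 0.0216
  Social: 0.06 × 0.076 = 0.00456
  Alerts: 0.36 × 0.065 = 0.0234
Total = 0.10736.
P(Personal | urgent-flag) = 0.0578/0.10736 ≈ 0.538
P(Work | urgent-flag) = 0.0216/0.10736 ≈ 0.201
P(Social | urgent-flag) = 0.00456/0.10736 ≈ 0.042
P(Alerts | urgent-flag) = 0.0234/0.10736 ≈ 0.218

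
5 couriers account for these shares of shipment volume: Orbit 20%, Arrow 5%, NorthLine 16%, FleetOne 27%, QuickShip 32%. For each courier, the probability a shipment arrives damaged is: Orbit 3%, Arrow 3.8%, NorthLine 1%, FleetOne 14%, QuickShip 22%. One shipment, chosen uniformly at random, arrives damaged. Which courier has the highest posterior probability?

QuickShip

Compute prior × likelihood for every hypothesis:
  Orbit: 0.2 × 0.03 = 0.006
  Arrow: 0.05 × 0.038 = 0.0019
  NorthLine: 0.16 × 0.01 = 0.0016
  FleetOne: 0.27 × 0.14 = 0.0378
  QuickShip: 0.32 × 0.22 = 0.0704
Total = 0.1177.
Largest term belongs to QuickShip, so QuickShip is most probable.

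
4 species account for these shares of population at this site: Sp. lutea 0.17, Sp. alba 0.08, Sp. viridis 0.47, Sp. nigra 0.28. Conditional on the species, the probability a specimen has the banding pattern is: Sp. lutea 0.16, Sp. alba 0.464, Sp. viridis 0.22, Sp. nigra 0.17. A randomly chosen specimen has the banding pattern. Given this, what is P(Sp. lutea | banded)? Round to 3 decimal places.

Unnormalized posteriors (prior × likelihood):
  Sp. lutea: 0.17 × 0.16 = 0.0272
  Sp. alba: 0.08 × 0.464 = 0.03712
  Sp. viridis: 0.47 × 0.22 = 0.1034
  Sp. nigra: 0.28 × 0.17 = 0.0476
Sum = 0.21532.
P(Sp. lutea | evidence) = 0.0272 / 0.21532 ≈ 0.126.

0.126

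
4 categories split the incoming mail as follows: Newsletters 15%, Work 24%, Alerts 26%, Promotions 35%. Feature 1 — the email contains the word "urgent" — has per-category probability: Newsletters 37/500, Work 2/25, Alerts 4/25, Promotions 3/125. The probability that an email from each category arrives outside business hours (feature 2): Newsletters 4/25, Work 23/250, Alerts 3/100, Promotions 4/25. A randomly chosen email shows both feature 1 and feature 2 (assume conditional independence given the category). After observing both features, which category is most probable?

By Bayes' rule, posterior ∝ prior × likelihood:
  Newsletters: 0.15 × 0.074 × 0.16 = 0.001776
  Work: 0.24 × 0.08 × 0.092 = 0.0017664
  Alerts: 0.26 × 0.16 × 0.03 = 0.001248
  Promotions: 0.35 × 0.024 × 0.16 = 0.001344
Normalizing constant = 0.0061344.
Largest term belongs to Newsletters, so Newsletters is most probable.

Newsletters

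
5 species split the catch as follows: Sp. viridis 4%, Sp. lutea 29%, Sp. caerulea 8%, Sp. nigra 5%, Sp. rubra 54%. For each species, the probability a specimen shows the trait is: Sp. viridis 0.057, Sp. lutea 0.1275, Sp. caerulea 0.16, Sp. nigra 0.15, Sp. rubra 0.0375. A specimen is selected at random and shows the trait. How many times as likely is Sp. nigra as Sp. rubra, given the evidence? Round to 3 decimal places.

Compute prior × likelihood for every hypothesis:
  Sp. viridis: 0.04 × 0.057 = 0.00228
  Sp. lutea: 0.29 × 0.1275 = 0.036975
  Sp. caerulea: 0.08 × 0.16 = 0.0128
  Sp. nigra: 0.05 × 0.15 = 0.0075
  Sp. rubra: 0.54 × 0.0375 = 0.02025
Normalizing constant = 0.079805.
The ratio is 0.0075 / 0.02025 (the normalizer cancels) = 0.370.

0.370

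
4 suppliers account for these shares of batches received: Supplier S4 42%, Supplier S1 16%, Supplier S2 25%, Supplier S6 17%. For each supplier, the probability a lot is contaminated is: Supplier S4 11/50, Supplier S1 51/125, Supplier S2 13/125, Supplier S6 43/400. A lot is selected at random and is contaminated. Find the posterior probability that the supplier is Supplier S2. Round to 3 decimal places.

Unnormalized posteriors (prior × likelihood):
  Supplier S4: 0.42 × 0.22 = 0.0924
  Supplier S1: 0.16 × 0.408 = 0.06528
  Supplier S2: 0.25 × 0.104 = 0.026
  Supplier S6: 0.17 × 0.1075 = 0.018275
Normalizing constant = 0.201955.
P(Supplier S2 | evidence) = 0.026 / 0.201955 ≈ 0.129.

0.129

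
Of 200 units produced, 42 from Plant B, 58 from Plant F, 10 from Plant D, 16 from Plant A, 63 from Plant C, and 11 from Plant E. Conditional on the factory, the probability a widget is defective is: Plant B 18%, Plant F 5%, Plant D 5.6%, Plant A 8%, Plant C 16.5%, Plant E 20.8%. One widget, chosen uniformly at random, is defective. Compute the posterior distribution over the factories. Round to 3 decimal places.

Plant B 0.303, Plant F 0.116, Plant D 0.022, Plant A 0.051, Plant C 0.416, Plant E 0.092

Prior × likelihood for each hypothesis:
  Plant B: 0.21 × 0.18 = 0.0378
  Plant F: 0.29 × 0.05 = 0.0145
  Plant D: 0.05 × 0.056 = 0.0028
  Plant A: 0.08 × 0.08 = 0.0064
  Plant C: 0.315 × 0.165 = 0.051975
  Plant E: 0.055 × 0.208 = 0.01144
Normalizing constant = 0.124915.
P(Plant B | defective) = 0.0378/0.124915 ≈ 0.303
P(Plant F | defective) = 0.0145/0.124915 ≈ 0.116
P(Plant D | defective) = 0.0028/0.124915 ≈ 0.022
P(Plant A | defective) = 0.0064/0.124915 ≈ 0.051
P(Plant C | defective) = 0.051975/0.124915 ≈ 0.416
P(Plant E | defective) = 0.01144/0.124915 ≈ 0.092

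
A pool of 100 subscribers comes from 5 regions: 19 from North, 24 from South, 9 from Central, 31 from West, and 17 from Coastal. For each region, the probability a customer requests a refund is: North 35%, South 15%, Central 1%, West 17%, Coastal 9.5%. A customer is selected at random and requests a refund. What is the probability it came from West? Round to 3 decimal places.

0.306

Unnormalized posteriors (prior × likelihood):
  North: 0.19 × 0.35 = 0.0665
  South: 0.24 × 0.15 = 0.036
  Central: 0.09 × 0.01 = 0.0009
  West: 0.31 × 0.17 = 0.0527
  Coastal: 0.17 × 0.095 = 0.01615
Sum = 0.17225.
P(West | evidence) = 0.0527 / 0.17225 ≈ 0.306.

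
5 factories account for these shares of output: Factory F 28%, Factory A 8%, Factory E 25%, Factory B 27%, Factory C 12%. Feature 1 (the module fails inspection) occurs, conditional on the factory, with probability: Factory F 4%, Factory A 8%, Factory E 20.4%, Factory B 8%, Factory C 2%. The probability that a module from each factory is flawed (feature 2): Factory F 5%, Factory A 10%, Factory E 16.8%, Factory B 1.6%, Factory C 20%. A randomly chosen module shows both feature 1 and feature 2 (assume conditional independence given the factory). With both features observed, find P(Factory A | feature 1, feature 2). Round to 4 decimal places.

0.0604

Prior × likelihood for each hypothesis:
  Factory F: 0.28 × 0.04 × 0.05 = 0.00056
  Factory A: 0.08 × 0.08 × 0.1 = 0.00064
  Factory E: 0.25 × 0.204 × 0.168 = 0.008568
  Factory B: 0.27 × 0.08 × 0.016 = 0.0003456
  Factory C: 0.12 × 0.02 × 0.2 = 0.00048
Total = 0.0105936.
P(Factory A | evidence) = 0.00064 / 0.0105936 ≈ 0.0604.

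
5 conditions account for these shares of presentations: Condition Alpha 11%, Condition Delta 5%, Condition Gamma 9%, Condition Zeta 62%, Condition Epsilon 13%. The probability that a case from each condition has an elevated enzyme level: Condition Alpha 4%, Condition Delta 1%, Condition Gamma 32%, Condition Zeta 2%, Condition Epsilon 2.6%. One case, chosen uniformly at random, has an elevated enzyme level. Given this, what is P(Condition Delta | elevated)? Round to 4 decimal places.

0.0101

Compute prior × likelihood for every hypothesis:
  Condition Alpha: 0.11 × 0.04 = 0.0044
  Condition Delta: 0.05 × 0.01 = 0.0005
  Condition Gamma: 0.09 × 0.32 = 0.0288
  Condition Zeta: 0.62 × 0.02 = 0.0124
  Condition Epsilon: 0.13 × 0.026 = 0.00338
Total = 0.04948.
P(Condition Delta | evidence) = 0.0005 / 0.04948 ≈ 0.0101.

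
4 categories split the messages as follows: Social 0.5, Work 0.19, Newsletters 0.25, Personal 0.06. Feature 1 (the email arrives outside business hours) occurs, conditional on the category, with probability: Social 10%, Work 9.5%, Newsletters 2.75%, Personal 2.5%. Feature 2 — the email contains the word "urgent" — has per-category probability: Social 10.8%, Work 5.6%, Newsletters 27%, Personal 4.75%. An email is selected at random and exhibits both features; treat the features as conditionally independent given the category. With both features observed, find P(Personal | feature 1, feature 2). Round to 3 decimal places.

Prior × likelihood for each hypothesis:
  Social: 0.5 × 0.1 × 0.108 = 0.0054
  Work: 0.19 × 0.095 × 0.056 = 0.0010108
  Newsletters: 0.25 × 0.0275 × 0.27 = 0.00185625
  Personal: 0.06 × 0.025 × 0.0475 = 0.00007125
Sum = 0.0083383.
P(Personal | evidence) = 0.00007125 / 0.0083383 ≈ 0.009.

0.009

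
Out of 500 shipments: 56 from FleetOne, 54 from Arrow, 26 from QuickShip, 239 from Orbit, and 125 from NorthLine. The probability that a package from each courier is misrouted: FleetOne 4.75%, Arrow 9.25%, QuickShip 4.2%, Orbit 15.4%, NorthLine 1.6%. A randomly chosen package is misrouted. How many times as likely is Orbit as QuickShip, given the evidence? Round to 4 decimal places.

33.7051

Compute prior × likelihood for every hypothesis:
  FleetOne: 0.112 × 0.0475 = 0.00532
  Arrow: 0.108 × 0.0925 = 0.00999
  QuickShip: 0.052 × 0.042 = 0.002184
  Orbit: 0.478 × 0.154 = 0.073612
  NorthLine: 0.25 × 0.016 = 0.004
Total = 0.095106.
The ratio is 0.073612 / 0.002184 (the normalizer cancels) = 33.7051.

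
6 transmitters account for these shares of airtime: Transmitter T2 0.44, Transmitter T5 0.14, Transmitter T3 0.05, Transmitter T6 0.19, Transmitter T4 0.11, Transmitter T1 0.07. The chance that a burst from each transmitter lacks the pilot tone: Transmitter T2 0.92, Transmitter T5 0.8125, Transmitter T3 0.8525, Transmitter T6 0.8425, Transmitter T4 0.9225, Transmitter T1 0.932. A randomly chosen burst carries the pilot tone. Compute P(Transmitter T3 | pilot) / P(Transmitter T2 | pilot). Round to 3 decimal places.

0.210

Taking complements, P(pilot | each) = Transmitter T2 0.08, Transmitter T5 0.1875, Transmitter T3 0.1475, Transmitter T6 0.1575, Transmitter T4 0.0775, Transmitter T1 0.068.
Unnormalized posteriors (prior × likelihood):
  Transmitter T2: 0.44 × 0.08 = 0.0352
  Transmitter T5: 0.14 × 0.1875 = 0.02625
  Transmitter T3: 0.05 × 0.1475 = 0.007375
  Transmitter T6: 0.19 × 0.1575 = 0.029925
  Transmitter T4: 0.11 × 0.0775 = 0.008525
  Transmitter T1: 0.07 × 0.068 = 0.00476
Normalizing constant = 0.112035.
The ratio is 0.007375 / 0.0352 (the normalizer cancels) = 0.210.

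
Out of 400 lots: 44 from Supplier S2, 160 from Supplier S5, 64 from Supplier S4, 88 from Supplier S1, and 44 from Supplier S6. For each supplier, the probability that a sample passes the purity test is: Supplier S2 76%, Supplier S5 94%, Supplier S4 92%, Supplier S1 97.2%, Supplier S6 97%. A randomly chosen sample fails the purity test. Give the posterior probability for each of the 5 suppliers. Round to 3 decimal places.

Supplier S2 0.363, Supplier S5 0.330, Supplier S4 0.176, Supplier S1 0.085, Supplier S6 0.045

Taking complements, P(off-spec | each) = Supplier S2 0.24, Supplier S5 0.06, Supplier S4 0.08, Supplier S1 0.028, Supplier S6 0.03.
By Bayes' rule, posterior ∝ prior × likelihood:
  Supplier S2: 0.11 × 0.24 = 0.0264
  Supplier S5: 0.4 × 0.06 = 0.024
  Supplier S4: 0.16 × 0.08 = 0.0128
  Supplier S1: 0.22 × 0.028 = 0.00616
  Supplier S6: 0.11 × 0.03 = 0.0033
Sum = 0.07266.
P(Supplier S2 | off-spec) = 0.0264/0.07266 ≈ 0.363
P(Supplier S5 | off-spec) = 0.024/0.07266 ≈ 0.330
P(Supplier S4 | off-spec) = 0.0128/0.07266 ≈ 0.176
P(Supplier S1 | off-spec) = 0.00616/0.07266 ≈ 0.085
P(Supplier S6 | off-spec) = 0.0033/0.07266 ≈ 0.045
(Check: 0.363+0.330+0.176+0.085+0.045 = 0.999.)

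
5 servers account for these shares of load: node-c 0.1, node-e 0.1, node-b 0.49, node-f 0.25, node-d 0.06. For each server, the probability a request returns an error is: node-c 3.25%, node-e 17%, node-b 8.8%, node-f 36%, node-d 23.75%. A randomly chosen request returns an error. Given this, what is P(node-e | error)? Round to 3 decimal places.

0.101

Prior × likelihood for each hypothesis:
  node-c: 0.1 × 0.0325 = 0.00325
  node-e: 0.1 × 0.17 = 0.017
  node-b: 0.49 × 0.088 = 0.04312
  node-f: 0.25 × 0.36 = 0.09
  node-d: 0.06 × 0.2375 = 0.01425
Total = 0.16762.
P(node-e | evidence) = 0.017 / 0.16762 ≈ 0.101.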